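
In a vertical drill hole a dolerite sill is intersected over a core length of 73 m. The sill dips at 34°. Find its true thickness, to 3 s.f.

True thickness t = h · cos(dip) = 73 × cos 34°
t = 73 × 0.8290 = 60.520 m

60.5 m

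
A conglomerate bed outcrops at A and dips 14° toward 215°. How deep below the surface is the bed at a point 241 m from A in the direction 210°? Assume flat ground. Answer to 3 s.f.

59.9 m

The hole lies 5° from the dip direction, so the down-dip offset is 241 × cos 5° = 240.08 m.
Depth = down-dip offset × tan(dip) = 240.08 × tan 14° = 240.08 × 0.2493
Depth = 59.86 m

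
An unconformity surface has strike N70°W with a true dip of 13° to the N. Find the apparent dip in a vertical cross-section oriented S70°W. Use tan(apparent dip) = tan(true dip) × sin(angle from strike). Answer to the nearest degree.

Angle between strike (N70°W) and section (S70°W): β = 40°.
tan α = tan 13° × sin 40° = 0.2309 × 0.6428 = 0.1484
α = arctan(0.1484) = 8.44°

8°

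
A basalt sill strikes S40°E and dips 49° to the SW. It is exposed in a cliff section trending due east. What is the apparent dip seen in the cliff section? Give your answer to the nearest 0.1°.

The strike is S40°E and the section trends due east; the acute angle between them is β = 50°.
tan(apparent dip) = tan 49° · sin 50° = 0.8812
α = arctan(0.8812) = 41.39°

41.4°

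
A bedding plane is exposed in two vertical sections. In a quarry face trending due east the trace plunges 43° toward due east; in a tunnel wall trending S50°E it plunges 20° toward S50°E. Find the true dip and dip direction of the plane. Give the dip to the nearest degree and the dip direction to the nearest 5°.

true dip 47°, dip direction 060°

Each apparent-dip line lies in the plane. As unit vectors (x east, y north, z up), v₁ plunges 43°→due east and v₂ plunges 20°→S50°E.
Cross product v₁ × v₂ gives the pole to the plane: n ∝ (0.412, 0.241, 0.442).
True dip = arccos(n_z / |n|) = arccos(0.6794) = 47.2°.
The horizontal component of n points toward azimuth atan2(n_x, n_y) = 60°, the dip direction.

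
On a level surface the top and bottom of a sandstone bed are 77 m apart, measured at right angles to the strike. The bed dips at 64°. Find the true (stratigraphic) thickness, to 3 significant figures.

True thickness t = w · sin(dip) = 77 × sin 64°
t = 77 × 0.8988 = 69.207 m

69.2 m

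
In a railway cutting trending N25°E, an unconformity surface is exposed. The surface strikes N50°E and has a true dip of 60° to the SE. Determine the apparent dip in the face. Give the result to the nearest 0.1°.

36.2°

Angle between strike (N50°E) and section (N25°E): β = 25°.
tan(apparent dip) = tan 60° · sin 25° = 0.7320
α = arctan(0.7320) = 36.20°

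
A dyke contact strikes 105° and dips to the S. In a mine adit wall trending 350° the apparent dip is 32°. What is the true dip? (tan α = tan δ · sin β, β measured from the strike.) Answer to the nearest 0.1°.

β = acute angle between strike 105° and section 350° = 65°.
tan δ = tan α / sin β = tan 32° / sin 65° = 0.6249 / 0.9063 = 0.6895
true dip = arctan 0.6895 = 34.58°

34.6°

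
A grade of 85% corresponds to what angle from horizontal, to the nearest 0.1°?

40.4°

tan θ = 85/100 = 0.8500
θ = arctan(0.8500) = 40.36°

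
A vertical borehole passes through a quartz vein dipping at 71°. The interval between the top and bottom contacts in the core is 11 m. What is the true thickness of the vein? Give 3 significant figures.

3.58 m

True thickness t = h · cos(dip) = 11 × cos 71°
t = 11 × 0.3256 = 3.581 m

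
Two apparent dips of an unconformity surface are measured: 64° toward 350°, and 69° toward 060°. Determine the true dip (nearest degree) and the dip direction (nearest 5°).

Represent each trace as a vector plunging at its apparent dip toward its trend (east-north-up frame): v₁ = (-0.076, 0.432, -0.899), v₂ = (0.310, 0.179, -0.934).
Cross product v₁ × v₂ gives the pole to the plane: n ∝ (0.242, 0.350, 0.148).
True dip = arccos(n_z / |n|) = arccos(0.3278) = 70.9°.
The horizontal component of n points toward azimuth atan2(n_x, n_y) = 35°, the dip direction.

true dip 71°, dip direction 035°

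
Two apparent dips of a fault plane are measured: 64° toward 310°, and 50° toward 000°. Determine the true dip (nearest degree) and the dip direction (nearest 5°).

true dip 64°, dip direction 305°

Each apparent-dip line lies in the plane. As unit vectors (x east, y north, z up), v₁ plunges 64°→310° and v₂ plunges 50°→000°.
The plane normal is n = v₁ × v₂ ∝ (-0.362, 0.257, 0.216).
True dip = arccos(n_z / |n|) = arccos(0.4372) = 64.1°.
The horizontal component of n points toward azimuth atan2(n_x, n_y) = 305°, the dip direction.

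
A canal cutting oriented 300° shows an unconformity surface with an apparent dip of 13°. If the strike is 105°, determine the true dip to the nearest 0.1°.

41.7°

β = acute angle between strike 105° and section 300° = 15°.
tan δ = tan α / sin β = tan 13° / sin 15° = 0.2309 / 0.2588 = 0.8920
δ = arctan(0.8920) = 41.73°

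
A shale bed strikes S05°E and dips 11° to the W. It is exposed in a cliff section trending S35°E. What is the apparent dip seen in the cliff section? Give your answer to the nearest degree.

6°

Angle between strike (S05°E) and section (S35°E): β = 30°.
tan α = tan 11° × sin 30° = 0.1944 × 0.5000 = 0.0972
α = arctan(0.0972) = 5.55°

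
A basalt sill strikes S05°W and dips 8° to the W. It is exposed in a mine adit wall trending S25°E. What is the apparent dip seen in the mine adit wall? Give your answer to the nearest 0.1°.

The strike is S05°W and the section trends S25°E; the acute angle between them is β = 30°.
tan α = tan 8° × sin 30° = 0.1405 × 0.5000 = 0.0703
apparent dip = arctan 0.0703 = 4.02°

4.0°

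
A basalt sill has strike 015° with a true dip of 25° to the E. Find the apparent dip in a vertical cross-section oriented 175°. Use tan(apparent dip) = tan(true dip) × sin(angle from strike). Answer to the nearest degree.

9°

The strike is 015° and the section trends 175°; the acute angle between them is β = 20°.
tan(apparent dip) = tan 25° · sin 20° = 0.1595
apparent dip = arctan 0.1595 = 9.06°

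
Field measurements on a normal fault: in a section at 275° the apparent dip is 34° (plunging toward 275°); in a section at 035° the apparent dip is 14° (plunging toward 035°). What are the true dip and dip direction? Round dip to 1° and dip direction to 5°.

true dip 44°, dip direction 320°

The two traces are lines in the plane: v₁ = (sin 275°·cos 34°, cos 275°·cos 34°, −sin 34°), v₂ = (sin 35°·cos 14°, cos 35°·cos 14°, −sin 14°).
Cross product v₁ × v₂ gives the pole to the plane: n ∝ (-0.427, 0.511, 0.697).
Dip δ = arctan(|n_h|/n_z) = arctan(0.666/0.697) = 43.7°.
The horizontal component of n points toward azimuth atan2(n_x, n_y) = 320°, the dip direction.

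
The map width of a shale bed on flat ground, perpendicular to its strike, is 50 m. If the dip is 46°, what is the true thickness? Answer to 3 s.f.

True thickness t = w · sin(dip) = 50 × sin 46°
t = 50 × 0.7193 = 35.967 m

36.0 m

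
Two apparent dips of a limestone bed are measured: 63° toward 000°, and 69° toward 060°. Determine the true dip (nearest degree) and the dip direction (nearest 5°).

The two traces are lines in the plane: v₁ = (sin 0°·cos 63°, cos 0°·cos 63°, −sin 63°), v₂ = (sin 60°·cos 69°, cos 60°·cos 69°, −sin 69°).
The plane normal is n = v₁ × v₂ ∝ (0.264, 0.277, 0.141).
True dip = arccos(n_z / |n|) = arccos(0.3457) = 69.8°.
The horizontal component of n points toward azimuth atan2(n_x, n_y) = 44°, the dip direction.

true dip 70°, dip direction 045°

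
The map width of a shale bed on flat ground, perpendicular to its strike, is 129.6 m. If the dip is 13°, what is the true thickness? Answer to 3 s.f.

29.2 m

True thickness t = w · sin(dip) = 129.6 × sin 13°
t = 129.6 × 0.2250 = 29.154 m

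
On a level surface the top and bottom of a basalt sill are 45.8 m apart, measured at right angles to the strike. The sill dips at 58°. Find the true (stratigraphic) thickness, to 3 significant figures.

38.8 m

True thickness t = w · sin(dip) = 45.8 × sin 58°
t = 45.8 × 0.8480 = 38.841 m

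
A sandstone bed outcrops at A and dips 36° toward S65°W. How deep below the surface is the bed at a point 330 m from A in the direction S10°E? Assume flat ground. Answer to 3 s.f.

The hole lies 75° from the dip direction, so the down-dip offset is 330 × cos 75° = 85.41 m.
Depth = down-dip offset × tan(dip) = 85.41 × tan 36° = 85.41 × 0.7265
Depth = 62.05 m

62.1 m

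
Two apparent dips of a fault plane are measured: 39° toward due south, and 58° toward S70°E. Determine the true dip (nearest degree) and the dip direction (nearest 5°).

The two traces are lines in the plane: v₁ = (sin 180°·cos 39°, cos 180°·cos 39°, −sin 39°), v₂ = (sin 110°·cos 58°, cos 110°·cos 58°, −sin 58°).
n = v₁ × v₂ = (0.545, -0.313, 0.387) (taken with n_z > 0).
Dip δ = arctan(|n_h|/n_z) = arctan(0.629/0.387) = 58.4°.
The horizontal component of n points toward azimuth atan2(n_x, n_y) = 120°, the dip direction.

true dip 58°, dip direction 120°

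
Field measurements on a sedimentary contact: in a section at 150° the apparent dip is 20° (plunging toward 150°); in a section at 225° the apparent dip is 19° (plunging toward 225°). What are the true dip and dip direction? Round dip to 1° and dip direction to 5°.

Represent each trace as a vector plunging at its apparent dip toward its trend (east-north-up frame): v₁ = (0.470, -0.814, -0.342), v₂ = (-0.669, -0.669, -0.326).
The plane normal is n = v₁ × v₂ ∝ (-0.036, -0.382, 0.858).
tan δ = √(n_x²+n_y²)/n_z = 0.383/0.858, so δ = 24.1°.
The horizontal component of n points toward azimuth atan2(n_x, n_y) = 185°, the dip direction.

true dip 24°, dip direction 185°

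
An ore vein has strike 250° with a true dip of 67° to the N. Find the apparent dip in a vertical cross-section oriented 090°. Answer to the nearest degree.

39°

Angle between strike (250°) and section (090°): β = 20°.
tan(apparent dip) = tan 67° · sin 20° = 0.8057
apparent dip = arctan 0.8057 = 38.86°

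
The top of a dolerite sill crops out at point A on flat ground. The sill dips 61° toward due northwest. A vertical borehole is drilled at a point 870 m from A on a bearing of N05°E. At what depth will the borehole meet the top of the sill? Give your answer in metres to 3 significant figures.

The hole lies 50° from the dip direction, so the down-dip offset is 870 × cos 50° = 559.23 m.
Depth = down-dip offset × tan(dip) = 559.23 × tan 61° = 559.23 × 1.8040
Depth = 1008.87 m

1010 m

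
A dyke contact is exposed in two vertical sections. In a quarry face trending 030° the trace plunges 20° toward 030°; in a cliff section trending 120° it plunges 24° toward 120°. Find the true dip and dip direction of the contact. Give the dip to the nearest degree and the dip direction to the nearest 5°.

true dip 30°, dip direction 080°

Represent each trace as a vector plunging at its apparent dip toward its trend (east-north-up frame): v₁ = (0.470, 0.814, -0.342), v₂ = (0.791, -0.457, -0.407).
Cross product v₁ × v₂ gives the pole to the plane: n ∝ (0.487, 0.079, 0.858).
Dip δ = arctan(|n_h|/n_z) = arctan(0.494/0.858) = 29.9°.
The horizontal component of n points toward azimuth atan2(n_x, n_y) = 81°, the dip direction.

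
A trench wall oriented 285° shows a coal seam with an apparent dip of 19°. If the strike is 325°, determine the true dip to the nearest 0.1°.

The section is 40° from the strike.
tan δ = tan α / sin β = tan 19° / sin 40° = 0.3443 / 0.6428 = 0.5357
true dip = arctan 0.5357 = 28.18°

28.2°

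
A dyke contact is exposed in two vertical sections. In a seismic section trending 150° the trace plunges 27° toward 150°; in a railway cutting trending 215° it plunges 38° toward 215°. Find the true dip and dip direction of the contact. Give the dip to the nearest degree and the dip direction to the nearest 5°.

true dip 39°, dip direction 200°

The two traces are lines in the plane: v₁ = (sin 150°·cos 27°, cos 150°·cos 27°, −sin 27°), v₂ = (sin 215°·cos 38°, cos 215°·cos 38°, −sin 38°).
Cross product v₁ × v₂ gives the pole to the plane: n ∝ (-0.182, -0.479, 0.636).
True dip = arccos(n_z / |n|) = arccos(0.7786) = 38.9°.
The horizontal component of n points toward azimuth atan2(n_x, n_y) = 201°, the dip direction.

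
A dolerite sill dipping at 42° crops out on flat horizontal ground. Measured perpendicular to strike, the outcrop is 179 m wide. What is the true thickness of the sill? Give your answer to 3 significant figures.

120 m

True thickness t = w · sin(dip) = 179 × sin 42°
t = 179 × 0.6691 = 119.774 m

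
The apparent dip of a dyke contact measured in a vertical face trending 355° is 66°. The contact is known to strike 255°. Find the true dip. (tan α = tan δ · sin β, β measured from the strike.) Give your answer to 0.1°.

β = acute angle between strike 255° and section 355° = 80°.
tan(true dip) = tan 66° / sin 80° = 2.2807
true dip = arctan 2.2807 = 66.32°

66.3°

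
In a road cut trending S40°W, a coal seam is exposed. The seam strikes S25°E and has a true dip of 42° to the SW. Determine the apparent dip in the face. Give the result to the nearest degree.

39°

Angle between strike (S25°E) and section (S40°W): β = 65°.
tan(apparent dip) = tan 42° · sin 65° = 0.8160
α = arctan(0.8160) = 39.22°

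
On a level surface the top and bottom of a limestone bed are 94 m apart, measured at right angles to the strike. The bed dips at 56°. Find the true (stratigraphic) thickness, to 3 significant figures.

77.9 m

True thickness t = w · sin(dip) = 94 × sin 56°
t = 94 × 0.8290 = 77.930 m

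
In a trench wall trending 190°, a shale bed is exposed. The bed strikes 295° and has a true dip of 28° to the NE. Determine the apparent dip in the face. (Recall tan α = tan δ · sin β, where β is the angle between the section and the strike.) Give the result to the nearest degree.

Angle between strike (295°) and section (190°): β = 75°.
tan(apparent dip) = tan 28° · sin 75° = 0.5136
apparent dip = arctan 0.5136 = 27.18°

27°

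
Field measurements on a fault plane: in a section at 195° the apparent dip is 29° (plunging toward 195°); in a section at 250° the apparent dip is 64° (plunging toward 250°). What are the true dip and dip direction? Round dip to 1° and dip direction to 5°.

The two traces are lines in the plane: v₁ = (sin 195°·cos 29°, cos 195°·cos 29°, −sin 29°), v₂ = (sin 250°·cos 64°, cos 250°·cos 64°, −sin 64°).
The plane normal is n = v₁ × v₂ ∝ (-0.687, 0.004, 0.314).
tan δ = √(n_x²+n_y²)/n_z = 0.687/0.314, so δ = 65.4°.
Dip direction = azimuth of (n_x, n_y) = atan2(-0.687, 0.004) = 270°.

true dip 65°, dip direction 270°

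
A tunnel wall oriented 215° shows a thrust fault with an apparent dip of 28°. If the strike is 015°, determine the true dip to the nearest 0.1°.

β = acute angle between strike 015° and section 215° = 20°.
tan(true dip) = tan 28° / sin 20° = 1.5546
true dip = arctan 1.5546 = 57.25°

57.2°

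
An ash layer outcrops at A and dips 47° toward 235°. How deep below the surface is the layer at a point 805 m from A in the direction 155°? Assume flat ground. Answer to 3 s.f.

150 m

The hole lies 80° from the dip direction, so the down-dip offset is 805 × cos 80° = 139.79 m.
Depth = down-dip offset × tan(dip) = 139.79 × tan 47° = 139.79 × 1.0724
Depth = 149.90 m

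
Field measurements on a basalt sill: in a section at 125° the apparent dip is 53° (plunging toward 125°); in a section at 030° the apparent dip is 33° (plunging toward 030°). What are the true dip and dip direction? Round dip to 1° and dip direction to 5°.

The two traces are lines in the plane: v₁ = (sin 125°·cos 53°, cos 125°·cos 53°, −sin 53°), v₂ = (sin 30°·cos 33°, cos 30°·cos 33°, −sin 33°).
n = v₁ × v₂ = (0.768, -0.066, 0.503) (taken with n_z > 0).
Dip δ = arctan(|n_h|/n_z) = arctan(0.771/0.503) = 56.9°.
Dip direction = atan2(0.768, -0.066) = 95° (azimuth of n's horizontal projection).

true dip 57°, dip direction 095°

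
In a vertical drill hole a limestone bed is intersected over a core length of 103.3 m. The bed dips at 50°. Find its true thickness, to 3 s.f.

True thickness t = h · cos(dip) = 103.3 × cos 50°
t = 103.3 × 0.6428 = 66.400 m

66.4 m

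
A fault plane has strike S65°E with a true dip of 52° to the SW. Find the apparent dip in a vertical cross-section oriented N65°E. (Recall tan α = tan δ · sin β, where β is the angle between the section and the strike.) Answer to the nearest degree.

44°

The strike is S65°E and the section trends N65°E; the acute angle between them is β = 50°.
tan α = tan 52° × sin 50° = 1.2799 × 0.7660 = 0.9805
apparent dip = arctan 0.9805 = 44.44°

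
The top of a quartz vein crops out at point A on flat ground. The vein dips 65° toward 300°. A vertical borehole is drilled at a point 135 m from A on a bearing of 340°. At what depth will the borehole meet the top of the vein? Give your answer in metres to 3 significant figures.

The hole lies 40° from the dip direction, so the down-dip offset is 135 × cos 40° = 103.42 m.
Depth = down-dip offset × tan(dip) = 103.42 × tan 65° = 103.42 × 2.1445
Depth = 221.78 m

222 m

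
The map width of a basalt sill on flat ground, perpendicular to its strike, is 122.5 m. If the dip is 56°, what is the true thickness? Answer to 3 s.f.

True thickness t = w · sin(dip) = 122.5 × sin 56°
t = 122.5 × 0.8290 = 101.557 m

102 m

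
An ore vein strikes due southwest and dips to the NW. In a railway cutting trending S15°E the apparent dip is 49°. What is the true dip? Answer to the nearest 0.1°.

53.0°

β = acute angle between strike due southwest and section S15°E = 60°.
tan δ = tan α / sin β = tan 49° / sin 60° = 1.1504 / 0.8660 = 1.3283
true dip = arctan 1.3283 = 53.03°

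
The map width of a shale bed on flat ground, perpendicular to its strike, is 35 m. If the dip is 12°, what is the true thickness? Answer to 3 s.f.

True thickness t = w · sin(dip) = 35 × sin 12°
t = 35 × 0.2079 = 7.277 m

7.28 m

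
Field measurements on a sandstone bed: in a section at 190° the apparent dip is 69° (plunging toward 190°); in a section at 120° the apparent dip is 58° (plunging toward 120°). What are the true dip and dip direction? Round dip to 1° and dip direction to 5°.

true dip 70°, dip direction 175°

Represent each trace as a vector plunging at its apparent dip toward its trend (east-north-up frame): v₁ = (-0.062, -0.353, -0.934), v₂ = (0.459, -0.265, -0.848).
n = v₁ × v₂ = (0.052, -0.481, 0.178) (taken with n_z > 0).
True dip = arccos(n_z / |n|) = arccos(0.3459) = 69.8°.
Dip direction = atan2(0.052, -0.481) = 174° (azimuth of n's horizontal projection).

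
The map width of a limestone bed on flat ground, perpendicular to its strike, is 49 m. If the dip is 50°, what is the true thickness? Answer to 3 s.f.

True thickness t = w · sin(dip) = 49 × sin 50°
t = 49 × 0.7660 = 37.536 m

37.5 m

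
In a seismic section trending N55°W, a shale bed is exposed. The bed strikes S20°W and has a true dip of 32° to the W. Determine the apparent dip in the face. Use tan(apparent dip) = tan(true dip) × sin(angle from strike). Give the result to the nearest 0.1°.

31.1°

The section lies 75° from the strike.
tan α = tan 32° × sin 75° = 0.6249 × 0.9659 = 0.6036
apparent dip = arctan 0.6036 = 31.11°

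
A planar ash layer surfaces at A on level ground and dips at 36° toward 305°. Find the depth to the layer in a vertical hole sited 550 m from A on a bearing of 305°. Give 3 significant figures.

The hole is directly down-dip from the outcrop, so the down-dip offset is 550 m.
Depth = down-dip offset × tan(dip) = 550.00 × tan 36° = 550.00 × 0.7265
Depth = 399.60 m

400 m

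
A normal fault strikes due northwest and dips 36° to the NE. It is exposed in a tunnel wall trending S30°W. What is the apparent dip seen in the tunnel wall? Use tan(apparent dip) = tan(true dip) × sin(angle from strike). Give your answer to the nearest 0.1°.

The section lies 75° from the strike.
tan α = tan 36° × sin 75° = 0.7265 × 0.9659 = 0.7018
apparent dip = arctan 0.7018 = 35.06°

35.1°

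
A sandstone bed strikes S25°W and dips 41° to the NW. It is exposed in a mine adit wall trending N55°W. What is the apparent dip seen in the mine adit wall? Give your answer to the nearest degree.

Angle between strike (S25°W) and section (N55°W): β = 80°.
tan α = tan 41° × sin 80° = 0.8693 × 0.9848 = 0.8561
α = arctan(0.8561) = 40.57°

41°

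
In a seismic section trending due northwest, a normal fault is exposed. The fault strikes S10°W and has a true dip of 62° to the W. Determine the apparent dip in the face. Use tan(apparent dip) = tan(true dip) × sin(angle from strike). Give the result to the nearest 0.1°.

57.0°

Angle between strike (S10°W) and section (due northwest): β = 55°.
tan(apparent dip) = tan 62° · sin 55° = 1.5406
α = arctan(1.5406) = 57.01°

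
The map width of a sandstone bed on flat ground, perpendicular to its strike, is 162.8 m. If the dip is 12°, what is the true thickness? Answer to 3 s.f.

33.8 m

True thickness t = w · sin(dip) = 162.8 × sin 12°
t = 162.8 × 0.2079 = 33.848 m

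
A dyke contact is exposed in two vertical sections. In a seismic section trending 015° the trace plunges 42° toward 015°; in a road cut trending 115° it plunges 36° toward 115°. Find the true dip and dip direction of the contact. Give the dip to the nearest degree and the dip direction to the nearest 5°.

true dip 52°, dip direction 060°

Represent each trace as a vector plunging at its apparent dip toward its trend (east-north-up frame): v₁ = (0.192, 0.718, -0.669), v₂ = (0.733, -0.342, -0.588).
n = v₁ × v₂ = (0.651, 0.378, 0.592) (taken with n_z > 0).
True dip = arccos(n_z / |n|) = arccos(0.6185) = 51.8°.
Dip direction = azimuth of (n_x, n_y) = atan2(0.651, 0.378) = 60°.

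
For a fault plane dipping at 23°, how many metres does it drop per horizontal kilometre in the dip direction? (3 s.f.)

424 m

drop per km = 1000 × tan 23° = 1000 × 0.4245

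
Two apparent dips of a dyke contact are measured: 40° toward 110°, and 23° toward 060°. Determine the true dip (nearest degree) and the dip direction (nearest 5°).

true dip 40°, dip direction 120°

Each apparent-dip line lies in the plane. As unit vectors (x east, y north, z up), v₁ plunges 40°→110° and v₂ plunges 23°→060°.
The plane normal is n = v₁ × v₂ ∝ (0.398, -0.231, 0.540).
True dip = arccos(n_z / |n|) = arccos(0.7610) = 40.4°.
Dip direction = azimuth of (n_x, n_y) = atan2(0.398, -0.231) = 120°.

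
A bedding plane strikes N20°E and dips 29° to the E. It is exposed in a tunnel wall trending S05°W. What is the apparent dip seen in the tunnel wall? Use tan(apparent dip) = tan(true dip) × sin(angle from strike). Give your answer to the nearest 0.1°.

8.2°

Angle between strike (N20°E) and section (S05°W): β = 15°.
tan α = tan 29° × sin 15° = 0.5543 × 0.2588 = 0.1435
α = arctan(0.1435) = 8.16°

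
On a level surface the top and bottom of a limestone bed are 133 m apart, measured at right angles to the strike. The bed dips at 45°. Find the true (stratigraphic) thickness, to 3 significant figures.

94.0 m

True thickness t = w · sin(dip) = 133 × sin 45°
t = 133 × 0.7071 = 94.045 m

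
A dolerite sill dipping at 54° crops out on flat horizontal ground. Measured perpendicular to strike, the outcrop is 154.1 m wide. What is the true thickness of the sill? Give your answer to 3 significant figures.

125 m

True thickness t = w · sin(dip) = 154.1 × sin 54°
t = 154.1 × 0.8090 = 124.670 m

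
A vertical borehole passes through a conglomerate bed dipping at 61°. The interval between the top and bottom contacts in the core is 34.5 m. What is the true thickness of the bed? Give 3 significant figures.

True thickness t = h · cos(dip) = 34.5 × cos 61°
t = 34.5 × 0.4848 = 16.726 m

16.7 m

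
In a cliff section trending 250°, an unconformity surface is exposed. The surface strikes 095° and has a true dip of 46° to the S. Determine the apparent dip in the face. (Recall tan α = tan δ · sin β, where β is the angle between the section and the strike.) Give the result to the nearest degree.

Angle between strike (095°) and section (250°): β = 25°.
tan α = tan 46° × sin 25° = 1.0355 × 0.4226 = 0.4376
apparent dip = arctan 0.4376 = 23.64°

24°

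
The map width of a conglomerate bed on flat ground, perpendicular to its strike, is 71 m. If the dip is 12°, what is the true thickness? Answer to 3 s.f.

14.8 m

True thickness t = w · sin(dip) = 71 × sin 12°
t = 71 × 0.2079 = 14.762 m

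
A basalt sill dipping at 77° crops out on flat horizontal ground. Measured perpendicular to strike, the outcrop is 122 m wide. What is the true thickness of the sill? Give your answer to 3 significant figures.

True thickness t = w · sin(dip) = 122 × sin 77°
t = 122 × 0.9744 = 118.873 m

119 m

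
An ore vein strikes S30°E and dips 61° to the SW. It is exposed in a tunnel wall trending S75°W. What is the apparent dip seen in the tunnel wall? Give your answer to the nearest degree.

60°

Angle between strike (S30°E) and section (S75°W): β = 75°.
tan(apparent dip) = tan 61° · sin 75° = 1.7426
apparent dip = arctan 1.7426 = 60.15°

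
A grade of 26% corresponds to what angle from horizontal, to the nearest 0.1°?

14.6°

tan θ = 26/100 = 0.2600
θ = arctan(0.2600) = 14.57°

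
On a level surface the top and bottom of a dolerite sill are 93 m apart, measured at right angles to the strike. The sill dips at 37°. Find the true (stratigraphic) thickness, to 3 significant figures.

56.0 m

True thickness t = w · sin(dip) = 93 × sin 37°
t = 93 × 0.6018 = 55.969 m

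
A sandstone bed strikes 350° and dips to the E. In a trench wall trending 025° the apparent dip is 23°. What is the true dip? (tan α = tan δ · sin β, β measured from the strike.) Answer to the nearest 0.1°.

The section is 35° from the strike.
tan δ = tan α / sin β = tan 23° / sin 35° = 0.4245 / 0.5736 = 0.7400
δ = arctan(0.7400) = 36.50°

36.5°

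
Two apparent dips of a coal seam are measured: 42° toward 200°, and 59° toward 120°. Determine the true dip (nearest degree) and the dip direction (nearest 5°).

Each apparent-dip line lies in the plane. As unit vectors (x east, y north, z up), v₁ plunges 42°→200° and v₂ plunges 59°→120°.
The plane normal is n = v₁ × v₂ ∝ (0.426, -0.516, 0.377).
tan δ = √(n_x²+n_y²)/n_z = 0.670/0.377, so δ = 60.6°.
Dip direction = azimuth of (n_x, n_y) = atan2(0.426, -0.516) = 140°.

true dip 61°, dip direction 140°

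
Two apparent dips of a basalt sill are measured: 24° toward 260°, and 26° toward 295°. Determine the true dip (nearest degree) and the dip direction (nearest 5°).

Represent each trace as a vector plunging at its apparent dip toward its trend (east-north-up frame): v₁ = (-0.900, -0.159, -0.407), v₂ = (-0.815, 0.380, -0.438).
The plane normal is n = v₁ × v₂ ∝ (-0.224, 0.063, 0.471).
tan δ = √(n_x²+n_y²)/n_z = 0.233/0.471, so δ = 26.3°.
The horizontal component of n points toward azimuth atan2(n_x, n_y) = 286°, the dip direction.

true dip 26°, dip direction 285°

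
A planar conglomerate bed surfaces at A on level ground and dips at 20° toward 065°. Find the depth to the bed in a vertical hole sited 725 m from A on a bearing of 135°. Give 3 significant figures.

90.3 m

The hole lies 70° from the dip direction, so the down-dip offset is 725 × cos 70° = 247.96 m.
Depth = down-dip offset × tan(dip) = 247.96 × tan 20° = 247.96 × 0.3640
Depth = 90.25 m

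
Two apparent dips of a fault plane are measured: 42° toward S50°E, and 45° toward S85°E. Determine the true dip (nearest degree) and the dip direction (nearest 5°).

true dip 45°, dip direction 105°

Each apparent-dip line lies in the plane. As unit vectors (x east, y north, z up), v₁ plunges 42°→S50°E and v₂ plunges 45°→S85°E.
Cross product v₁ × v₂ gives the pole to the plane: n ∝ (0.297, -0.069, 0.301).
tan δ = √(n_x²+n_y²)/n_z = 0.304/0.301, so δ = 45.3°.
The horizontal component of n points toward azimuth atan2(n_x, n_y) = 103°, the dip direction.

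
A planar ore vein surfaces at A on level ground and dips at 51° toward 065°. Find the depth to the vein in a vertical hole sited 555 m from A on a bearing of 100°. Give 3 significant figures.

561 m

The hole lies 35° from the dip direction, so the down-dip offset is 555 × cos 35° = 454.63 m.
Depth = down-dip offset × tan(dip) = 454.63 × tan 51° = 454.63 × 1.2349
Depth = 561.42 m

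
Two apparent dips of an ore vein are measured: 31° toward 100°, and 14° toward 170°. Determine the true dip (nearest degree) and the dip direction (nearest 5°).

true dip 31°, dip direction 105°

The two traces are lines in the plane: v₁ = (sin 100°·cos 31°, cos 100°·cos 31°, −sin 31°), v₂ = (sin 170°·cos 14°, cos 170°·cos 14°, −sin 14°).
n = v₁ × v₂ = (0.456, -0.117, 0.782) (taken with n_z > 0).
True dip = arccos(n_z / |n|) = arccos(0.8565) = 31.1°.
Dip direction = azimuth of (n_x, n_y) = atan2(0.456, -0.117) = 104°.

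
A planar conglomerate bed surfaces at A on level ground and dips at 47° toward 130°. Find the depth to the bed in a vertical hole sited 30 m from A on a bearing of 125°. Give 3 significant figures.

32.0 m

The hole lies 5° from the dip direction, so the down-dip offset is 30 × cos 5° = 29.89 m.
Depth = down-dip offset × tan(dip) = 29.89 × tan 47° = 29.89 × 1.0724
Depth = 32.05 m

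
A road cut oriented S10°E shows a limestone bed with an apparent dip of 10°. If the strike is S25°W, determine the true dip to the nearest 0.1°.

17.1°

β = acute angle between strike S25°W and section S10°E = 35°.
tan(true dip) = tan 10° / sin 35° = 0.3074
true dip = arctan 0.3074 = 17.09°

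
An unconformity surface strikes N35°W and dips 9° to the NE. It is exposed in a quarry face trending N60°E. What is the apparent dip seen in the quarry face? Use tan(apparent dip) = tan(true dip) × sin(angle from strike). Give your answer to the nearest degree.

9°

The section lies 85° from the strike.
tan(apparent dip) = tan 9° · sin 85° = 0.1578
apparent dip = arctan 0.1578 = 8.97°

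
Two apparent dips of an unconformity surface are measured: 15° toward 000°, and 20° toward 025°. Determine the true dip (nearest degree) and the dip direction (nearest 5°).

Each apparent-dip line lies in the plane. As unit vectors (x east, y north, z up), v₁ plunges 15°→000° and v₂ plunges 20°→025°.
The plane normal is n = v₁ × v₂ ∝ (0.110, 0.103, 0.384).
Dip δ = arctan(|n_h|/n_z) = arctan(0.151/0.384) = 21.4°.
Dip direction = azimuth of (n_x, n_y) = atan2(0.110, 0.103) = 47°.

true dip 21°, dip direction 045°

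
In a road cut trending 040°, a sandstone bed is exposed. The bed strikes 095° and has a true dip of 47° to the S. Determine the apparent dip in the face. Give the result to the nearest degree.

41°

Angle between strike (095°) and section (040°): β = 55°.
tan(apparent dip) = tan 47° · sin 55° = 0.8784
apparent dip = arctan 0.8784 = 41.30°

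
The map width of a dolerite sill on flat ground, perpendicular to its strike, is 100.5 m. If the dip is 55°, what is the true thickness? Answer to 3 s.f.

82.3 m

True thickness t = w · sin(dip) = 100.5 × sin 55°
t = 100.5 × 0.8192 = 82.325 m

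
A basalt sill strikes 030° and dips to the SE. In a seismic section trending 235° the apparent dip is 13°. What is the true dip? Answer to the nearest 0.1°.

β = acute angle between strike 030° and section 235° = 25°.
tan δ = tan α / sin β = tan 13° / sin 25° = 0.2309 / 0.4226 = 0.5463
δ = arctan(0.5463) = 28.65°

28.6°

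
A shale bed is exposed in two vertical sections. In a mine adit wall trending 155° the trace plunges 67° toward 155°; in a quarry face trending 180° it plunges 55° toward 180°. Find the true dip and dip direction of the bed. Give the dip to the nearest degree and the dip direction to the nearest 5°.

Represent each trace as a vector plunging at its apparent dip toward its trend (east-north-up frame): v₁ = (0.165, -0.354, -0.921), v₂ = (0.000, -0.574, -0.819).
Cross product v₁ × v₂ gives the pole to the plane: n ∝ (0.238, -0.135, 0.095).
tan δ = √(n_x²+n_y²)/n_z = 0.274/0.095, so δ = 70.9°.
Dip direction = atan2(0.238, -0.135) = 120° (azimuth of n's horizontal projection).

true dip 71°, dip direction 120°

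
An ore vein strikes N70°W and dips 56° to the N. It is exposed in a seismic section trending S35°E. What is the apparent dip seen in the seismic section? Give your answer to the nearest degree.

40°

The strike is N70°W and the section trends S35°E; the acute angle between them is β = 35°.
tan(apparent dip) = tan 56° · sin 35° = 0.8504
apparent dip = arctan 0.8504 = 40.38°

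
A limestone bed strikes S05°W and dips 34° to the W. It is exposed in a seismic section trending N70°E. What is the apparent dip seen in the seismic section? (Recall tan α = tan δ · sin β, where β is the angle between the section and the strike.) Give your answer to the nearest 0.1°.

31.4°

The section lies 65° from the strike.
tan(apparent dip) = tan 34° · sin 65° = 0.6113
α = arctan(0.6113) = 31.44°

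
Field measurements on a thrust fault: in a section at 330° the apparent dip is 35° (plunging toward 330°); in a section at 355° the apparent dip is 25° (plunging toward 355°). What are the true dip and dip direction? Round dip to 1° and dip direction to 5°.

true dip 39°, dip direction 300°

Each apparent-dip line lies in the plane. As unit vectors (x east, y north, z up), v₁ plunges 35°→330° and v₂ plunges 25°→355°.
The plane normal is n = v₁ × v₂ ∝ (-0.218, 0.128, 0.314).
Dip δ = arctan(|n_h|/n_z) = arctan(0.253/0.314) = 38.9°.
Dip direction = azimuth of (n_x, n_y) = atan2(-0.218, 0.128) = 300°.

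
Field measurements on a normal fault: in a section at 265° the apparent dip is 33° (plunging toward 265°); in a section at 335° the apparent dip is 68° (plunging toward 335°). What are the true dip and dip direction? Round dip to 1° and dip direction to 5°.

The two traces are lines in the plane: v₁ = (sin 265°·cos 33°, cos 265°·cos 33°, −sin 33°), v₂ = (sin 335°·cos 68°, cos 335°·cos 68°, −sin 68°).
Cross product v₁ × v₂ gives the pole to the plane: n ∝ (-0.253, 0.688, 0.295).
tan δ = √(n_x²+n_y²)/n_z = 0.733/0.295, so δ = 68.1°.
Dip direction = atan2(-0.253, 0.688) = 340° (azimuth of n's horizontal projection).

true dip 68°, dip direction 340°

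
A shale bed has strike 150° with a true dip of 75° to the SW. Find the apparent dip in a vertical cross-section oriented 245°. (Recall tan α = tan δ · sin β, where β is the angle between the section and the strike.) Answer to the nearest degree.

75°

The strike is 150° and the section trends 245°; the acute angle between them is β = 85°.
tan(apparent dip) = tan 75° · sin 85° = 3.7178
apparent dip = arctan 3.7178 = 74.95°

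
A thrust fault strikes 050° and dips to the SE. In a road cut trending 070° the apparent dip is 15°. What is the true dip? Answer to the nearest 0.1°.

38.1°

The section is 20° from the strike.
tan δ = tan α / sin β = tan 15° / sin 20° = 0.2679 / 0.3420 = 0.7834
δ = arctan(0.7834) = 38.08°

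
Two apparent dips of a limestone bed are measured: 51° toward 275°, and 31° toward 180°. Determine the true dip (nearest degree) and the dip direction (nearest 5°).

Each apparent-dip line lies in the plane. As unit vectors (x east, y north, z up), v₁ plunges 51°→275° and v₂ plunges 31°→180°.
The plane normal is n = v₁ × v₂ ∝ (-0.694, -0.323, 0.537).
Dip δ = arctan(|n_h|/n_z) = arctan(0.766/0.537) = 54.9°.
Dip direction = atan2(-0.694, -0.323) = 245° (azimuth of n's horizontal projection).

true dip 55°, dip direction 245°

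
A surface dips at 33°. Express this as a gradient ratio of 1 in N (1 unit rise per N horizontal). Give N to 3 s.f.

1 : N means tan θ = 1/N, so N = 1/tan 33° = 1/0.6494

1 in 1.54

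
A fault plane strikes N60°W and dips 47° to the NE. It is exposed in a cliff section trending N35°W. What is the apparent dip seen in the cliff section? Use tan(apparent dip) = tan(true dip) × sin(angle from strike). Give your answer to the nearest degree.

Angle between strike (N60°W) and section (N35°W): β = 25°.
tan(apparent dip) = tan 47° · sin 25° = 0.4532
apparent dip = arctan 0.4532 = 24.38°

24°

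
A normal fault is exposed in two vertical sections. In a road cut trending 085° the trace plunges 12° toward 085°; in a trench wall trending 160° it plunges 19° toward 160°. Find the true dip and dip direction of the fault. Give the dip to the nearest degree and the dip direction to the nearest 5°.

true dip 20°, dip direction 140°

Represent each trace as a vector plunging at its apparent dip toward its trend (east-north-up frame): v₁ = (0.974, 0.085, -0.208), v₂ = (0.323, -0.888, -0.326).
Cross product v₁ × v₂ gives the pole to the plane: n ∝ (0.212, -0.250, 0.893).
True dip = arccos(n_z / |n|) = arccos(0.9387) = 20.2°.
Dip direction = atan2(0.212, -0.250) = 140° (azimuth of n's horizontal projection).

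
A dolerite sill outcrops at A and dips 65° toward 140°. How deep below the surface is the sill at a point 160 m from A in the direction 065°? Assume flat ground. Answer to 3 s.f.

The hole lies 75° from the dip direction, so the down-dip offset is 160 × cos 75° = 41.41 m.
Depth = down-dip offset × tan(dip) = 41.41 × tan 65° = 41.41 × 2.1445
Depth = 88.81 m

88.8 m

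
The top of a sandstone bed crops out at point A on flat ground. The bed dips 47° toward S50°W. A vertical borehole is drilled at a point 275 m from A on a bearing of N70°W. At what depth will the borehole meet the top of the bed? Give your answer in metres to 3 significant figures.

The hole lies 60° from the dip direction, so the down-dip offset is 275 × cos 60° = 137.50 m.
Depth = down-dip offset × tan(dip) = 137.50 × tan 47° = 137.50 × 1.0724
Depth = 147.45 m

147 m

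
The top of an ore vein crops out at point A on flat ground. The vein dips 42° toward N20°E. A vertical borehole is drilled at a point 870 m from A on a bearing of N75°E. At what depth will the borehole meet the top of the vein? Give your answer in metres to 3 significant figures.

449 m

The hole lies 55° from the dip direction, so the down-dip offset is 870 × cos 55° = 499.01 m.
Depth = down-dip offset × tan(dip) = 499.01 × tan 42° = 499.01 × 0.9004
Depth = 449.31 m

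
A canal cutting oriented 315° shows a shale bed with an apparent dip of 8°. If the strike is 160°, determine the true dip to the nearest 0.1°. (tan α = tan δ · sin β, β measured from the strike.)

18.4°

The section is 25° from the strike.
tan δ = tan α / sin β = tan 8° / sin 25° = 0.1405 / 0.4226 = 0.3325
true dip = arctan 0.3325 = 18.39°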